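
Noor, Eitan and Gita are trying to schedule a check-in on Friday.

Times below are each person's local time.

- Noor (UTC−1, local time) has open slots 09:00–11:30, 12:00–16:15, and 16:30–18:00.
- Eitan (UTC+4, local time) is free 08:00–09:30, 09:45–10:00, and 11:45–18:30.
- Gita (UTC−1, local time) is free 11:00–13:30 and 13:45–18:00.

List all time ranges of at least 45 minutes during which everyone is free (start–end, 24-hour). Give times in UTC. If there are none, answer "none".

13:00–14:30

Noor → UTC: 10:00–12:30, 13:00–17:15, 17:30–19:00.
Eitan → UTC: 04:00–05:30, 05:45–06:00, 07:45–14:30.
Gita → UTC: 12:00–14:30, 14:45–19:00.
Noor ∩ Eitan: 10:00–12:30, 13:00–14:30.
Noor ∩ Eitan ∩ Gita: 12:00–12:30, 13:00–14:30.
Windows ≥ 45 min: 13:00–14:30.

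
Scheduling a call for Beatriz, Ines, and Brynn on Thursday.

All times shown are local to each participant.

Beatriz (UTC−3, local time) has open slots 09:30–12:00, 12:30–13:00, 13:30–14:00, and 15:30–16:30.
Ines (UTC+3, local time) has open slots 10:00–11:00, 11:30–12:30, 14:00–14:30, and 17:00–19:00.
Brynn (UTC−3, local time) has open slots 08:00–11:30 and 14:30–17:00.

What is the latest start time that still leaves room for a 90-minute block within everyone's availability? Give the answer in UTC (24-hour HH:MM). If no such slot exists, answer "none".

Beatriz → UTC: 12:30–15:00, 15:30–16:00, 16:30–17:00, 18:30–19:30.
Ines → UTC: 07:00–08:00, 08:30–09:30, 11:00–11:30, 14:00–16:00.
Brynn → UTC: 11:00–14:30, 17:30–20:00.
Beatriz ∩ Ines: 14:00–15:00, 15:30–16:00.
Beatriz ∩ Ines ∩ Brynn: 14:00–14:30.
Windows ≥ 90 min: (none).

none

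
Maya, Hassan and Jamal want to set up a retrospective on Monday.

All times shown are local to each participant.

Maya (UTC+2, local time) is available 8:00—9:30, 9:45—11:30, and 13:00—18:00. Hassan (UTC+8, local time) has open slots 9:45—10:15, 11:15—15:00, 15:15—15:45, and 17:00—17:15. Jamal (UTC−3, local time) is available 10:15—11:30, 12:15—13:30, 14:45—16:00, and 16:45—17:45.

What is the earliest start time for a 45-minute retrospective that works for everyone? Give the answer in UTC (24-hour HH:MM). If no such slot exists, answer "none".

Maya → UTC: 06:00–07:30, 07:45–09:30, 11:00–16:00.
Hassan → UTC: 01:45–02:15, 03:15–07:00, 07:15–07:45, 09:00–09:15.
Jamal → UTC: 13:15–14:30, 15:15–16:30, 17:45–19:00, 19:45–20:45.
Maya ∩ Hassan: 06:00–07:00, 07:15–07:30, 09:00–09:15.
Maya ∩ Hassan ∩ Jamal: (none).
Windows ≥ 45 min: (none).

none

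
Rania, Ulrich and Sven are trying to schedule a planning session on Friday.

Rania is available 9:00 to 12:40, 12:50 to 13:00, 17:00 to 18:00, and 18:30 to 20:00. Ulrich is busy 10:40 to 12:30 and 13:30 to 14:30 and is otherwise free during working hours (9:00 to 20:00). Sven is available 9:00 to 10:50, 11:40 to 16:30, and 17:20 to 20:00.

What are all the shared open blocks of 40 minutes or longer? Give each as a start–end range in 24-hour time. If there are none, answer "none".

09:00–10:40, 17:20–18:00, 18:30–20:00

Ulrich free within 09:00–20:00: 09:00–10:40, 12:30–13:30, 14:30–20:00.
Rania ∩ Ulrich: 09:00–10:40, 12:30–12:40, 12:50–13:00, 17:00–18:00, 18:30–20:00.
Rania ∩ Ulrich ∩ Sven: 09:00–10:40, 12:30–12:40, 12:50–13:00, 17:20–18:00, 18:30–20:00.
Windows ≥ 40 min: 09:00–10:40, 17:20–18:00, 18:30–20:00.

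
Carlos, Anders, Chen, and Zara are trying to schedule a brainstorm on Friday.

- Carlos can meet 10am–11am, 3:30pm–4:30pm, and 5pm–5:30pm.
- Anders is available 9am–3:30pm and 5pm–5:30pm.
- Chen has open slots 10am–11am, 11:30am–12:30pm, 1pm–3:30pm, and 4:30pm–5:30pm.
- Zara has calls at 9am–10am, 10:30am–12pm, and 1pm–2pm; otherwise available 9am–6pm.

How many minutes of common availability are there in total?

Zara free within 09:00–18:00: 10:00–10:30, 12:00–13:00, 14:00–18:00.
Carlos ∩ Anders: 10:00–11:00, 17:00–17:30.
Carlos ∩ Anders ∩ Chen: 10:00–11:00, 17:00–17:30.
Carlos ∩ Anders ∩ Chen ∩ Zara: 10:00–10:30, 17:00–17:30.
Total common minutes: 30 + 30 = 60.

60 minutes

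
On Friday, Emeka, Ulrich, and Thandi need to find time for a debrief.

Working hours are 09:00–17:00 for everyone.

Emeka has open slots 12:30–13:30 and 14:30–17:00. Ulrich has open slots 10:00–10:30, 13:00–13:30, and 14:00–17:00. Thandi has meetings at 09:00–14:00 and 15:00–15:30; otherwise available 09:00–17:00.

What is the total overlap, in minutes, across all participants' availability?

120 minutes

Thandi free within 09:00–17:00: 14:00–15:00, 15:30–17:00.
Emeka ∩ Ulrich: 13:00–13:30, 14:30–17:00.
Emeka ∩ Ulrich ∩ Thandi: 14:30–15:00, 15:30–17:00.
Total common minutes: 30 + 90 = 120.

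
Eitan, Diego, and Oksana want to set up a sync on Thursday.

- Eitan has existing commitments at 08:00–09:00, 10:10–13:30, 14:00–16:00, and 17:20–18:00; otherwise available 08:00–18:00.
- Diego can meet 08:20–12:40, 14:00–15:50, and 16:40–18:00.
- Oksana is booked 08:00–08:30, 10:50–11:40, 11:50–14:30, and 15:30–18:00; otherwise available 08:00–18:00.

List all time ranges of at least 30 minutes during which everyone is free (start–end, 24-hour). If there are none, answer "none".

Eitan free within 08:00–18:00: 09:00–10:10, 13:30–14:00, 16:00–17:20.
Oksana free within 08:00–18:00: 08:30–10:50, 11:40–11:50, 14:30–15:30.
Eitan ∩ Diego: 09:00–10:10, 16:40–17:20.
Eitan ∩ Diego ∩ Oksana: 09:00–10:10.
Windows ≥ 30 min: 09:00–10:10.

09:00–10:10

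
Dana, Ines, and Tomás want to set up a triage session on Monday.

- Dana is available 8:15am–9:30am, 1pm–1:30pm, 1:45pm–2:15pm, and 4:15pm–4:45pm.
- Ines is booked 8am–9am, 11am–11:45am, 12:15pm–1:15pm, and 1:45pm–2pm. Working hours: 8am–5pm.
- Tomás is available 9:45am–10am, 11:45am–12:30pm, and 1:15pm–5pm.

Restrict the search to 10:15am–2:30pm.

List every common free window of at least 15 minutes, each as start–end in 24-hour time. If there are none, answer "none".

Ines free within 08:00–17:00: 09:00–11:00, 11:45–12:15, 13:15–13:45, 14:00–17:00.
Dana ∩ Ines: 09:00–09:30, 13:15–13:30, 14:00–14:15, 16:15–16:45.
Dana ∩ Ines ∩ Tomás: 13:15–13:30, 14:00–14:15, 16:15–16:45.
Restricted to 10:15–14:30: 13:15–13:30, 14:00–14:15.
Windows ≥ 15 min: 13:15–13:30, 14:00–14:15.

13:15–13:30, 14:00–14:15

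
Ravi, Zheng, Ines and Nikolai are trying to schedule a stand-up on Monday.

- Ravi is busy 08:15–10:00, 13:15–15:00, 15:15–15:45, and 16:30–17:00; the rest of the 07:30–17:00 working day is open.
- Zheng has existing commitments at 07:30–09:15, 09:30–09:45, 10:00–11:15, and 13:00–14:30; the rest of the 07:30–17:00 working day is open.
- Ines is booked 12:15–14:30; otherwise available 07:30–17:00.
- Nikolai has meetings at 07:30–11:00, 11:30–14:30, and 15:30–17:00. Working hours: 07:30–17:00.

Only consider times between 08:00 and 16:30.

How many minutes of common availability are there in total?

30 minutes

Ravi free within 07:30–17:00: 07:30–08:15, 10:00–13:15, 15:00–15:15, 15:45–16:30.
Zheng free within 07:30–17:00: 09:15–09:30, 09:45–10:00, 11:15–13:00, 14:30–17:00.
Ines free within 07:30–17:00: 07:30–12:15, 14:30–17:00.
Nikolai free within 07:30–17:00: 11:00–11:30, 14:30–15:30.
Ravi ∩ Zheng: 11:15–13:00, 15:00–15:15, 15:45–16:30.
Ravi ∩ Zheng ∩ Ines: 11:15–12:15, 15:00–15:15, 15:45–16:30.
Ravi ∩ Zheng ∩ Ines ∩ Nikolai: 11:15–11:30, 15:00–15:15.
Restricted to 08:00–16:30: 11:15–11:30, 15:00–15:15.
Total common minutes: 15 + 15 = 30.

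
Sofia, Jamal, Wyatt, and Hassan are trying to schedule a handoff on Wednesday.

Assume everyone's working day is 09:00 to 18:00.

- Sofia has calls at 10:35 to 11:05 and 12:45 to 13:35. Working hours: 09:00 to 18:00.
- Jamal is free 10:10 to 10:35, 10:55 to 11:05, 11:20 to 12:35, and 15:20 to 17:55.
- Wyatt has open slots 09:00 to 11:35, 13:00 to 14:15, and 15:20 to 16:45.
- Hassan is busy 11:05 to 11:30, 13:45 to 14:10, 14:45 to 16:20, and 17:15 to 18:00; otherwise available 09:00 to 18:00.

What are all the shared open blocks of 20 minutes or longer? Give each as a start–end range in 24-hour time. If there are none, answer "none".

10:10–10:35, 16:20–16:45

Sofia free within 09:00–18:00: 09:00–10:35, 11:05–12:45, 13:35–18:00.
Hassan free within 09:00–18:00: 09:00–11:05, 11:30–13:45, 14:10–14:45, 16:20–17:15.
Sofia ∩ Jamal: 10:10–10:35, 11:20–12:35, 15:20–17:55.
Sofia ∩ Jamal ∩ Wyatt: 10:10–10:35, 11:20–11:35, 15:20–16:45.
Sofia ∩ Jamal ∩ Wyatt ∩ Hassan: 10:10–10:35, 11:30–11:35, 16:20–16:45.
Windows ≥ 20 min: 10:10–10:35, 16:20–16:45.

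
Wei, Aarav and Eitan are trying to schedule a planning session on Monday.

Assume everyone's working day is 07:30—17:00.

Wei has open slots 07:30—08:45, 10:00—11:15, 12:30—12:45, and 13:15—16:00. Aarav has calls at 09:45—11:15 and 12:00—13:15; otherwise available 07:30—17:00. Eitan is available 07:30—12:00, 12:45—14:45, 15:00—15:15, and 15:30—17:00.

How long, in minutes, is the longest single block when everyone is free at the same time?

Aarav free within 07:30–17:00: 07:30–09:45, 11:15–12:00, 13:15–17:00.
Wei ∩ Aarav: 07:30–08:45, 13:15–16:00.
Wei ∩ Aarav ∩ Eitan: 07:30–08:45, 13:15–14:45, 15:00–15:15, 15:30–16:00.
Common window lengths: 75, 90, 15, 30 min; longest is 90.

90 minutes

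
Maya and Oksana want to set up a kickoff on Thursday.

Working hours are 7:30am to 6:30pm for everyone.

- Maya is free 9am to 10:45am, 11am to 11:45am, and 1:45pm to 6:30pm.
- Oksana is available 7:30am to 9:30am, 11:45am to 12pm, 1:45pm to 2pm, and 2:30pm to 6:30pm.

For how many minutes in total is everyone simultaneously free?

285 minutes

Maya ∩ Oksana: 09:00–09:30, 13:45–14:00, 14:30–18:30.
Total common minutes: 30 + 15 + 240 = 285.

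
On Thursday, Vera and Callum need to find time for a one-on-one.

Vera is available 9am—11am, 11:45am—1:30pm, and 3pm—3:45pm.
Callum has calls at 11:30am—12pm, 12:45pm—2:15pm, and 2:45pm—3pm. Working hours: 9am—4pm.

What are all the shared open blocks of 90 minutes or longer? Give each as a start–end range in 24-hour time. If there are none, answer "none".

Callum free within 09:00–16:00: 09:00–11:30, 12:00–12:45, 14:15–14:45, 15:00–16:00.
Vera ∩ Callum: 09:00–11:00, 12:00–12:45, 15:00–15:45.
Windows ≥ 90 min: 09:00–11:00.

09:00–11:00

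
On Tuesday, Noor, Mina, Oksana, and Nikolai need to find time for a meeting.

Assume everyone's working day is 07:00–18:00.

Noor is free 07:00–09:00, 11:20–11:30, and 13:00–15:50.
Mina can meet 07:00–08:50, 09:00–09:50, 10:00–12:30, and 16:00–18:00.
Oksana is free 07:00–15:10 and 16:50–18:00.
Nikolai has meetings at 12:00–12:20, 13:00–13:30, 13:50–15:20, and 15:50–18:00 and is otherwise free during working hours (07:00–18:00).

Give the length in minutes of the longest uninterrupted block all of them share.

Nikolai free within 07:00–18:00: 07:00–12:00, 12:20–13:00, 13:30–13:50, 15:20–15:50.
Noor ∩ Mina: 07:00–08:50, 11:20–11:30.
Noor ∩ Mina ∩ Oksana: 07:00–08:50, 11:20–11:30.
Noor ∩ Mina ∩ Oksana ∩ Nikolai: 07:00–08:50, 11:20–11:30.
Common window lengths: 110, 10 min; longest is 110.

110 minutes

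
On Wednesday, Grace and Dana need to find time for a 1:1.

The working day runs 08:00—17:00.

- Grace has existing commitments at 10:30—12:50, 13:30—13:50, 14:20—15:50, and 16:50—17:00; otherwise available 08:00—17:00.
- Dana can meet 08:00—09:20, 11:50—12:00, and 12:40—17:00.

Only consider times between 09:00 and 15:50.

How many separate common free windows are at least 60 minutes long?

Grace free within 08:00–17:00: 08:00–10:30, 12:50–13:30, 13:50–14:20, 15:50–16:50.
Grace ∩ Dana: 08:00–09:20, 12:50–13:30, 13:50–14:20, 15:50–16:50.
Restricted to 09:00–15:50: 09:00–09:20, 12:50–13:30, 13:50–14:20.
Windows ≥ 60 min: (none).
That's 0 windows.

0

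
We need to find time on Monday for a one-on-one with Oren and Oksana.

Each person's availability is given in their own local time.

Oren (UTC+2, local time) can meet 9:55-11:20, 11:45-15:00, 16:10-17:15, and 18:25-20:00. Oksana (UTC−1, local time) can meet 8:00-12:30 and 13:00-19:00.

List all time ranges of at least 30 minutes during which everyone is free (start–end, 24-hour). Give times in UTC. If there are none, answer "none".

09:45–13:00, 14:10–15:15, 16:25–18:00

Oren → UTC: 07:55–09:20, 09:45–13:00, 14:10–15:15, 16:25–18:00.
Oksana → UTC: 09:00–13:30, 14:00–20:00.
Oren ∩ Oksana: 09:00–09:20, 09:45–13:00, 14:10–15:15, 16:25–18:00.
Windows ≥ 30 min: 09:45–13:00, 14:10–15:15, 16:25–18:00.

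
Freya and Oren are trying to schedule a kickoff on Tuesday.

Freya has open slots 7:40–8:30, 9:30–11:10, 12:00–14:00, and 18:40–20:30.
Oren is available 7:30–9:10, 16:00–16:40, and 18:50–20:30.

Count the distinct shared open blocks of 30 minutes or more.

2

Freya ∩ Oren: 07:40–08:30, 18:50–20:30.
Windows ≥ 30 min: 07:40–08:30, 18:50–20:30.
That's 2 windows.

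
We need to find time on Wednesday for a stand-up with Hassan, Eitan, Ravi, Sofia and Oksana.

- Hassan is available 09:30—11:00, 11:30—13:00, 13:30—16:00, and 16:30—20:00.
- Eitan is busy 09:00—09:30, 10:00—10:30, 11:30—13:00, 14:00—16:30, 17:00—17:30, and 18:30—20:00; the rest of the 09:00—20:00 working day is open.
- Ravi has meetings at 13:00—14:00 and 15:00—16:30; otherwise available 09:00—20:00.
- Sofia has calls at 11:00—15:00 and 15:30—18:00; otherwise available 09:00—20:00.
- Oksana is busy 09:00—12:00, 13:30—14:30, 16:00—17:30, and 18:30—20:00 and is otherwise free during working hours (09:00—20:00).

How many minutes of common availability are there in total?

30 minutes

Eitan free within 09:00–20:00: 09:30–10:00, 10:30–11:30, 13:00–14:00, 16:30–17:00, 17:30–18:30.
Ravi free within 09:00–20:00: 09:00–13:00, 14:00–15:00, 16:30–20:00.
Sofia free within 09:00–20:00: 09:00–11:00, 15:00–15:30, 18:00–20:00.
Oksana free within 09:00–20:00: 12:00–13:30, 14:30–16:00, 17:30–18:30.
Hassan ∩ Eitan: 09:30–10:00, 10:30–11:00, 13:30–14:00, 16:30–17:00, 17:30–18:30.
Hassan ∩ Eitan ∩ Ravi: 09:30–10:00, 10:30–11:00, 16:30–17:00, 17:30–18:30.
Hassan ∩ Eitan ∩ Ravi ∩ Sofia: 09:30–10:00, 10:30–11:00, 18:00–18:30.
Hassan ∩ Eitan ∩ Ravi ∩ Sofia ∩ Oksana: 18:00–18:30.
Total common minutes: 30.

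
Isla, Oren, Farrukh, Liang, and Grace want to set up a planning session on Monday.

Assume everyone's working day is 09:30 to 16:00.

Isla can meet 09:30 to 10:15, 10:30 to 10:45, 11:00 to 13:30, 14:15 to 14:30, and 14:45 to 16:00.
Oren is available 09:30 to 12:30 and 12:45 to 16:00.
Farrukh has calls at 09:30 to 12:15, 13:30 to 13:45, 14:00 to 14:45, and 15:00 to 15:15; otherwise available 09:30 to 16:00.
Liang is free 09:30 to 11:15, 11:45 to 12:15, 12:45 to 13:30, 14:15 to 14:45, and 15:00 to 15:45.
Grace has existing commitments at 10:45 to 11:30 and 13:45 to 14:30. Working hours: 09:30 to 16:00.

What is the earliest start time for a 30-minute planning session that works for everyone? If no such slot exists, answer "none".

12:45

Farrukh free within 09:30–16:00: 12:15–13:30, 13:45–14:00, 14:45–15:00, 15:15–16:00.
Grace free within 09:30–16:00: 09:30–10:45, 11:30–13:45, 14:30–16:00.
Isla ∩ Oren: 09:30–10:15, 10:30–10:45, 11:00–12:30, 12:45–13:30, 14:15–14:30, 14:45–16:00.
Isla ∩ Oren ∩ Farrukh: 12:15–12:30, 12:45–13:30, 14:45–15:00, 15:15–16:00.
Isla ∩ Oren ∩ Farrukh ∩ Liang: 12:45–13:30, 15:15–15:45.
Isla ∩ Oren ∩ Farrukh ∩ Liang ∩ Grace: 12:45–13:30, 15:15–15:45.
Windows ≥ 30 min: 12:45–13:30, 15:15–15:45.
Earliest such window starts at 12:45.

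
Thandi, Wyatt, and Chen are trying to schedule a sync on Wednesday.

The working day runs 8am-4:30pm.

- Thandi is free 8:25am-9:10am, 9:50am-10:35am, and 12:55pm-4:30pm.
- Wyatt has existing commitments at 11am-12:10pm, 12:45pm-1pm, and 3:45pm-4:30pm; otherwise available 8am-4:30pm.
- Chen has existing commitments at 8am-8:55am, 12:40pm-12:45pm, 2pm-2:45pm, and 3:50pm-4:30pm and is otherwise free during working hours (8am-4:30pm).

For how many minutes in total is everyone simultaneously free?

180 minutes

Wyatt free within 08:00–16:30: 08:00–11:00, 12:10–12:45, 13:00–15:45.
Chen free within 08:00–16:30: 08:55–12:40, 12:45–14:00, 14:45–15:50.
Thandi ∩ Wyatt: 08:25–09:10, 09:50–10:35, 13:00–15:45.
Thandi ∩ Wyatt ∩ Chen: 08:55–09:10, 09:50–10:35, 13:00–14:00, 14:45–15:45.
Total common minutes: 15 + 45 + 60 + 60 = 180.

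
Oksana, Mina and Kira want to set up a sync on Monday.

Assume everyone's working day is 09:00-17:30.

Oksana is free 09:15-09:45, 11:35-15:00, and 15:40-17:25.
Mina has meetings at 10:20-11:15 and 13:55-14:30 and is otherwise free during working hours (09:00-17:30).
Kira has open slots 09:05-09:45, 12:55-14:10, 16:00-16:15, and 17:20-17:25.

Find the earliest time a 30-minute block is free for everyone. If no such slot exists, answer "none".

09:15

Mina free within 09:00–17:30: 09:00–10:20, 11:15–13:55, 14:30–17:30.
Oksana ∩ Mina: 09:15–09:45, 11:35–13:55, 14:30–15:00, 15:40–17:25.
Oksana ∩ Mina ∩ Kira: 09:15–09:45, 12:55–13:55, 16:00–16:15, 17:20–17:25.
Windows ≥ 30 min: 09:15–09:45, 12:55–13:55.
Earliest such window starts at 09:15.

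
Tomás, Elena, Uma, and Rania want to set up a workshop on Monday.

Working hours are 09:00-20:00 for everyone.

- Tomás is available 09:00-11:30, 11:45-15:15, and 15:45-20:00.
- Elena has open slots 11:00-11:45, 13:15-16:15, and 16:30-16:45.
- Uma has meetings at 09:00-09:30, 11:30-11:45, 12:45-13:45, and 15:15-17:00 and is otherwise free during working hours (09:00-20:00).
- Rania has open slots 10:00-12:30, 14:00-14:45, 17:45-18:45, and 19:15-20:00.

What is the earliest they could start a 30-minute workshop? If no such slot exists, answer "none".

11:00

Uma free within 09:00–20:00: 09:30–11:30, 11:45–12:45, 13:45–15:15, 17:00–20:00.
Tomás ∩ Elena: 11:00–11:30, 13:15–15:15, 15:45–16:15, 16:30–16:45.
Tomás ∩ Elena ∩ Uma: 11:00–11:30, 13:45–15:15.
Tomás ∩ Elena ∩ Uma ∩ Rania: 11:00–11:30, 14:00–14:45.
Windows ≥ 30 min: 11:00–11:30, 14:00–14:45.
Earliest such window starts at 11:00.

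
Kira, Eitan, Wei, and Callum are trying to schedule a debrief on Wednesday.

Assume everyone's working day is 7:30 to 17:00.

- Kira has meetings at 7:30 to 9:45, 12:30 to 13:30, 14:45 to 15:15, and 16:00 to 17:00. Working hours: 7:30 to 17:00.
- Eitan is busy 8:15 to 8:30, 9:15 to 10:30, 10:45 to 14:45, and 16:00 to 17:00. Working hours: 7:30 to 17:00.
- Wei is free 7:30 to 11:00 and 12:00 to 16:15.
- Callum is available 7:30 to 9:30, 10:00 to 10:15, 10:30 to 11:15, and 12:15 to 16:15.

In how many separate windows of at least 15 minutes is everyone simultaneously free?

Kira free within 07:30–17:00: 09:45–12:30, 13:30–14:45, 15:15–16:00.
Eitan free within 07:30–17:00: 07:30–08:15, 08:30–09:15, 10:30–10:45, 14:45–16:00.
Kira ∩ Eitan: 10:30–10:45, 15:15–16:00.
Kira ∩ Eitan ∩ Wei: 10:30–10:45, 15:15–16:00.
Kira ∩ Eitan ∩ Wei ∩ Callum: 10:30–10:45, 15:15–16:00.
Windows ≥ 15 min: 10:30–10:45, 15:15–16:00.
That's 2 windows.

2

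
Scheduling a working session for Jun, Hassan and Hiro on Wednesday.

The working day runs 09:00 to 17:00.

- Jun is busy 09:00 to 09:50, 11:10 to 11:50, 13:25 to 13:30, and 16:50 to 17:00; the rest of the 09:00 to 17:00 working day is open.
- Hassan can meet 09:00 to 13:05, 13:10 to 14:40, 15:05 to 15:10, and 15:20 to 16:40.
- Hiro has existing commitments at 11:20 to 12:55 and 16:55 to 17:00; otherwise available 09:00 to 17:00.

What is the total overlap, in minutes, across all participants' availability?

260 minutes

Jun free within 09:00–17:00: 09:50–11:10, 11:50–13:25, 13:30–16:50.
Hiro free within 09:00–17:00: 09:00–11:20, 12:55–16:55.
Jun ∩ Hassan: 09:50–11:10, 11:50–13:05, 13:10–13:25, 13:30–14:40, 15:05–15:10, 15:20–16:40.
Jun ∩ Hassan ∩ Hiro: 09:50–11:10, 12:55–13:05, 13:10–13:25, 13:30–14:40, 15:05–15:10, 15:20–16:40.
Total common minutes: 80 + 10 + 15 + 70 + 5 + 80 = 260.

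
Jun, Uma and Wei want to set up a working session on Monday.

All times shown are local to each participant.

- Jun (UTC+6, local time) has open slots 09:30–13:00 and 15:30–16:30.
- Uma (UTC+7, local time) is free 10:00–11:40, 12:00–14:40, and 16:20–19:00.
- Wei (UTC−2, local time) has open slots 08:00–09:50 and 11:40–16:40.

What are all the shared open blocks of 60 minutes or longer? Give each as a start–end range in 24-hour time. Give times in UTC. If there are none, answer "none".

none

Jun → UTC: 03:30–07:00, 09:30–10:30.
Uma → UTC: 03:00–04:40, 05:00–07:40, 09:20–12:00.
Wei → UTC: 10:00–11:50, 13:40–18:40.
Jun ∩ Uma: 03:30–04:40, 05:00–07:00, 09:30–10:30.
Jun ∩ Uma ∩ Wei: 10:00–10:30.
Windows ≥ 60 min: (none).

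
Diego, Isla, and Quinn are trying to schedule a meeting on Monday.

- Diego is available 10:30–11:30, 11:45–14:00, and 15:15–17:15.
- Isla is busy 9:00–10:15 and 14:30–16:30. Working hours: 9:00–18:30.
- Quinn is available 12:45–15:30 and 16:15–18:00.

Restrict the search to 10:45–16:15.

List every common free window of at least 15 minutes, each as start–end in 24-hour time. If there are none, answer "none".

Isla free within 09:00–18:30: 10:15–14:30, 16:30–18:30.
Diego ∩ Isla: 10:30–11:30, 11:45–14:00, 16:30–17:15.
Diego ∩ Isla ∩ Quinn: 12:45–14:00, 16:30–17:15.
Restricted to 10:45–16:15: 12:45–14:00.
Windows ≥ 15 min: 12:45–14:00.

12:45–14:00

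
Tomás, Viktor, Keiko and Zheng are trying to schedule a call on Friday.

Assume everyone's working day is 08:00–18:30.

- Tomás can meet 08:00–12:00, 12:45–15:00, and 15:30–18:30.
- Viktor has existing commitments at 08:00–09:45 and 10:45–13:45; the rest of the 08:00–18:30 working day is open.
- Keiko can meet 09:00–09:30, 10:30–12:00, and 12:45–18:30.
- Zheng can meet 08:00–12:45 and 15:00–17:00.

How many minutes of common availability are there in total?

105 minutes

Viktor free within 08:00–18:30: 09:45–10:45, 13:45–18:30.
Tomás ∩ Viktor: 09:45–10:45, 13:45–15:00, 15:30–18:30.
Tomás ∩ Viktor ∩ Keiko: 10:30–10:45, 13:45–15:00, 15:30–18:30.
Tomás ∩ Viktor ∩ Keiko ∩ Zheng: 10:30–10:45, 15:30–17:00.
Total common minutes: 15 + 90 = 105.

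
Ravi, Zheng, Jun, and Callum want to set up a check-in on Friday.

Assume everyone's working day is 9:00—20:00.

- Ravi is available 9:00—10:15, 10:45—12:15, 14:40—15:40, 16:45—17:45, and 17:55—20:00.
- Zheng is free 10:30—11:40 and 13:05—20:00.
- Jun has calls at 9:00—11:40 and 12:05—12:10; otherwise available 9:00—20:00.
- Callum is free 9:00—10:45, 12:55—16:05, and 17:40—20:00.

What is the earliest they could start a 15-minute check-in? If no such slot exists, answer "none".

14:40

Jun free within 09:00–20:00: 11:40–12:05, 12:10–20:00.
Ravi ∩ Zheng: 10:45–11:40, 14:40–15:40, 16:45–17:45, 17:55–20:00.
Ravi ∩ Zheng ∩ Jun: 14:40–15:40, 16:45–17:45, 17:55–20:00.
Ravi ∩ Zheng ∩ Jun ∩ Callum: 14:40–15:40, 17:40–17:45, 17:55–20:00.
Windows ≥ 15 min: 14:40–15:40, 17:55–20:00.
Earliest such window starts at 14:40.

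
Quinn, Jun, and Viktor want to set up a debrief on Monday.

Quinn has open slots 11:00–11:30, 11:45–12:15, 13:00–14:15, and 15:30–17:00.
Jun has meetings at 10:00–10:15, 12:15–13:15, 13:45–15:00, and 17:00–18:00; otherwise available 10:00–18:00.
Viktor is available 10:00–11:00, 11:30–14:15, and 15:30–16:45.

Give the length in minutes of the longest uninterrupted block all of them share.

75 minutes

Jun free within 10:00–18:00: 10:15–12:15, 13:15–13:45, 15:00–17:00.
Quinn ∩ Jun: 11:00–11:30, 11:45–12:15, 13:15–13:45, 15:30–17:00.
Quinn ∩ Jun ∩ Viktor: 11:45–12:15, 13:15–13:45, 15:30–16:45.
Common window lengths: 30, 30, 75 min; longest is 75.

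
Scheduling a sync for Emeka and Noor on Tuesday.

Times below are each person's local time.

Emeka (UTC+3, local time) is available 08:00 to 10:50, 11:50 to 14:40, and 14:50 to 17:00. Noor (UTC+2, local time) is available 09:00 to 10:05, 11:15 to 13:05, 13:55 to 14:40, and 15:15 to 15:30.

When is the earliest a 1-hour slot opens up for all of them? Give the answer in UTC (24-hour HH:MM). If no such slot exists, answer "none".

Emeka → UTC: 05:00–07:50, 08:50–11:40, 11:50–14:00.
Noor → UTC: 07:00–08:05, 09:15–11:05, 11:55–12:40, 13:15–13:30.
Emeka ∩ Noor: 07:00–07:50, 09:15–11:05, 11:55–12:40, 13:15–13:30.
Windows ≥ 60 min: 09:15–11:05.
Earliest such window starts at 09:15.

09:15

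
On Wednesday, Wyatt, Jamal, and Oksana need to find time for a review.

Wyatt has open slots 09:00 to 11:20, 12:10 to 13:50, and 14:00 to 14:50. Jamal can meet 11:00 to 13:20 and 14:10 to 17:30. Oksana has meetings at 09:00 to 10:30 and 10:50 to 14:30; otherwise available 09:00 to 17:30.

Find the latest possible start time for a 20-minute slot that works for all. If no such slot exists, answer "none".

14:30

Oksana free within 09:00–17:30: 10:30–10:50, 14:30–17:30.
Wyatt ∩ Jamal: 11:00–11:20, 12:10–13:20, 14:10–14:50.
Wyatt ∩ Jamal ∩ Oksana: 14:30–14:50.
Windows ≥ 20 min: 14:30–14:50.
Latest start in the last window 14:30–14:50 is 14:50 − 20 min = 14:30.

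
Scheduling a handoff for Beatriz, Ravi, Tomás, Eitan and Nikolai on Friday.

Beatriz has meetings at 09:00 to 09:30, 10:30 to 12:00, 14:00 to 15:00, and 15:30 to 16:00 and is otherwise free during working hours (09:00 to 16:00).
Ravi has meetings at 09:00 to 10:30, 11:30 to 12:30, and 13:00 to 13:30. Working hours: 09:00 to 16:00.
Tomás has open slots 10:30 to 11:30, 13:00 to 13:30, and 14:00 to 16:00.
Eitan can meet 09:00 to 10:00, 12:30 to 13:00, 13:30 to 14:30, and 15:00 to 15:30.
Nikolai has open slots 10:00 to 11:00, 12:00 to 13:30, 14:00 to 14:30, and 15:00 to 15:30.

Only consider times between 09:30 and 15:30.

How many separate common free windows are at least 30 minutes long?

1

Beatriz free within 09:00–16:00: 09:30–10:30, 12:00–14:00, 15:00–15:30.
Ravi free within 09:00–16:00: 10:30–11:30, 12:30–13:00, 13:30–16:00.
Beatriz ∩ Ravi: 12:30–13:00, 13:30–14:00, 15:00–15:30.
Beatriz ∩ Ravi ∩ Tomás: 15:00–15:30.
Beatriz ∩ Ravi ∩ Tomás ∩ Eitan: 15:00–15:30.
Beatriz ∩ Ravi ∩ Tomás ∩ Eitan ∩ Nikolai: 15:00–15:30.
Restricted to 09:30–15:30: 15:00–15:30.
Windows ≥ 30 min: 15:00–15:30.
That's 1 window.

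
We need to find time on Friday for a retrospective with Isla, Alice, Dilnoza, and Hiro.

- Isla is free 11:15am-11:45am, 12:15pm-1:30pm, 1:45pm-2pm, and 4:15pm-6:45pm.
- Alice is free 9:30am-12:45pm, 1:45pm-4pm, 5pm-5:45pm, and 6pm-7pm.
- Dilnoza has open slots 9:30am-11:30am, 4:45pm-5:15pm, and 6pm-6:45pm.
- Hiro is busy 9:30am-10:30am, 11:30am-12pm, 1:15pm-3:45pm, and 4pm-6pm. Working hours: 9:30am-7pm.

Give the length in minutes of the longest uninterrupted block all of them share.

Hiro free within 09:30–19:00: 10:30–11:30, 12:00–13:15, 15:45–16:00, 18:00–19:00.
Isla ∩ Alice: 11:15–11:45, 12:15–12:45, 13:45–14:00, 17:00–17:45, 18:00–18:45.
Isla ∩ Alice ∩ Dilnoza: 11:15–11:30, 17:00–17:15, 18:00–18:45.
Isla ∩ Alice ∩ Dilnoza ∩ Hiro: 11:15–11:30, 18:00–18:45.
Common window lengths: 15, 45 min; longest is 45.

45 minutes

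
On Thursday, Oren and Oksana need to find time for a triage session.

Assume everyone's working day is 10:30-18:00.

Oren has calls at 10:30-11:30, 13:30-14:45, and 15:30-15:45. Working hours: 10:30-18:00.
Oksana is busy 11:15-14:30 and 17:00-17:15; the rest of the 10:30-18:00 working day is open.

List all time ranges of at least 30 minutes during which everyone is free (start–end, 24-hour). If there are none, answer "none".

Oren free within 10:30–18:00: 11:30–13:30, 14:45–15:30, 15:45–18:00.
Oksana free within 10:30–18:00: 10:30–11:15, 14:30–17:00, 17:15–18:00.
Oren ∩ Oksana: 14:45–15:30, 15:45–17:00, 17:15–18:00.
Windows ≥ 30 min: 14:45–15:30, 15:45–17:00, 17:15–18:00.

14:45–15:30, 15:45–17:00, 17:15–18:00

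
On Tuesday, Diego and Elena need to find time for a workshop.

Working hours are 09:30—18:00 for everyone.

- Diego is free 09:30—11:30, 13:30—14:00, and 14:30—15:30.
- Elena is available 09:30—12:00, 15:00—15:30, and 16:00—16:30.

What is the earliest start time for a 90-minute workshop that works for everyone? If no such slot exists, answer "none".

Diego ∩ Elena: 09:30–11:30, 15:00–15:30.
Windows ≥ 90 min: 09:30–11:30.
Earliest such window starts at 09:30.

09:30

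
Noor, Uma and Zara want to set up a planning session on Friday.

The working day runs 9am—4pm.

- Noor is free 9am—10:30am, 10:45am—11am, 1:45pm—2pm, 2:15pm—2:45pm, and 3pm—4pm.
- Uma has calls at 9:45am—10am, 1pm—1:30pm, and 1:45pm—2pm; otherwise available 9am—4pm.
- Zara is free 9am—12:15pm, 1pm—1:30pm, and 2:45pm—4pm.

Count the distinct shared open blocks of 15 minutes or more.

Uma free within 09:00–16:00: 09:00–09:45, 10:00–13:00, 13:30–13:45, 14:00–16:00.
Noor ∩ Uma: 09:00–09:45, 10:00–10:30, 10:45–11:00, 14:15–14:45, 15:00–16:00.
Noor ∩ Uma ∩ Zara: 09:00–09:45, 10:00–10:30, 10:45–11:00, 15:00–16:00.
Windows ≥ 15 min: 09:00–09:45, 10:00–10:30, 10:45–11:00, 15:00–16:00.
That's 4 windows.

4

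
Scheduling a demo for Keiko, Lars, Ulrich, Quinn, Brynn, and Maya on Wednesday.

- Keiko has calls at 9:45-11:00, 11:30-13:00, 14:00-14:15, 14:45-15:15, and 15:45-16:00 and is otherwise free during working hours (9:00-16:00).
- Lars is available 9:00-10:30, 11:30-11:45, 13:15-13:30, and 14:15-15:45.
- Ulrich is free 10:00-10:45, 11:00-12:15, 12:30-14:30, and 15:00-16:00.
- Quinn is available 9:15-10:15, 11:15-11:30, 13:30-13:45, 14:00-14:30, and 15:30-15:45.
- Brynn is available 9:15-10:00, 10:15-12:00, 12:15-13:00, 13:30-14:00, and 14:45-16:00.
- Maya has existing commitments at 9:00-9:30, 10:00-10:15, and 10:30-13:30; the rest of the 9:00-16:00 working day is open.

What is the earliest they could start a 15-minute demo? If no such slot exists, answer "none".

Keiko free within 09:00–16:00: 09:00–09:45, 11:00–11:30, 13:00–14:00, 14:15–14:45, 15:15–15:45.
Maya free within 09:00–16:00: 09:30–10:00, 10:15–10:30, 13:30–16:00.
Keiko ∩ Lars: 09:00–09:45, 13:15–13:30, 14:15–14:45, 15:15–15:45.
Keiko ∩ Lars ∩ Ulrich: 13:15–13:30, 14:15–14:30, 15:15–15:45.
Keiko ∩ Lars ∩ Ulrich ∩ Quinn: 14:15–14:30, 15:30–15:45.
Keiko ∩ Lars ∩ Ulrich ∩ Quinn ∩ Brynn: 15:30–15:45.
Keiko ∩ Lars ∩ Ulrich ∩ Quinn ∩ Brynn ∩ Maya: 15:30–15:45.
Windows ≥ 15 min: 15:30–15:45.
Earliest such window starts at 15:30.

15:30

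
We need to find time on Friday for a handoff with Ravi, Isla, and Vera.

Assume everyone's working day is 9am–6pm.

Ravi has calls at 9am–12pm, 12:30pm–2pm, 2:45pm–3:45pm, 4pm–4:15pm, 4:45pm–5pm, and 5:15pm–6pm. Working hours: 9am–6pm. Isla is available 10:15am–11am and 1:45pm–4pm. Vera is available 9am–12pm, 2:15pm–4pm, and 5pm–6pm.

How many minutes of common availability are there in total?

45 minutes

Ravi free within 09:00–18:00: 12:00–12:30, 14:00–14:45, 15:45–16:00, 16:15–16:45, 17:00–17:15.
Ravi ∩ Isla: 14:00–14:45, 15:45–16:00.
Ravi ∩ Isla ∩ Vera: 14:15–14:45, 15:45–16:00.
Total common minutes: 30 + 15 = 45.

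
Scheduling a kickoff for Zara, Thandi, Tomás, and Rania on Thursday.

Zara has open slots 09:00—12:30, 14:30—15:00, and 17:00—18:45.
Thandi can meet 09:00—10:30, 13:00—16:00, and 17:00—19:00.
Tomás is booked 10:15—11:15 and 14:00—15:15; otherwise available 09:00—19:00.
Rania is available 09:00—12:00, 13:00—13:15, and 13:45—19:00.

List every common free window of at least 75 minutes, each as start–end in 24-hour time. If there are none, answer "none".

09:00–10:15, 17:00–18:45

Tomás free within 09:00–19:00: 09:00–10:15, 11:15–14:00, 15:15–19:00.
Zara ∩ Thandi: 09:00–10:30, 14:30–15:00, 17:00–18:45.
Zara ∩ Thandi ∩ Tomás: 09:00–10:15, 17:00–18:45.
Zara ∩ Thandi ∩ Tomás ∩ Rania: 09:00–10:15, 17:00–18:45.
Windows ≥ 75 min: 09:00–10:15, 17:00–18:45.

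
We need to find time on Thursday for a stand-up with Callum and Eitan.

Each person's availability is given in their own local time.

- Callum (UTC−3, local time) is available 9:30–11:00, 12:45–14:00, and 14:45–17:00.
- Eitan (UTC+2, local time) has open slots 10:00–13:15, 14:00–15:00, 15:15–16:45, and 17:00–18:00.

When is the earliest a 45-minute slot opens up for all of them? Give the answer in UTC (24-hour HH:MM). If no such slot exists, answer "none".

Callum → UTC: 12:30–14:00, 15:45–17:00, 17:45–20:00.
Eitan → UTC: 08:00–11:15, 12:00–13:00, 13:15–14:45, 15:00–16:00.
Callum ∩ Eitan: 12:30–13:00, 13:15–14:00, 15:45–16:00.
Windows ≥ 45 min: 13:15–14:00.
Earliest such window starts at 13:15.

13:15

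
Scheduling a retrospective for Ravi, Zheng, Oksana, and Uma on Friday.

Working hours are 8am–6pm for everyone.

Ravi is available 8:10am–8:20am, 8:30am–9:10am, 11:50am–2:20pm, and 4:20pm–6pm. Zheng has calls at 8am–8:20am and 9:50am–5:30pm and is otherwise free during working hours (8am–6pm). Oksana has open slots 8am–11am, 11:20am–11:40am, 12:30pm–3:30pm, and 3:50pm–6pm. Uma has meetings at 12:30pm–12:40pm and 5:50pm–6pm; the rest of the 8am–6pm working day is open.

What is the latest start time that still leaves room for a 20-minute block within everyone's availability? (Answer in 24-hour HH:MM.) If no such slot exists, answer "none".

17:30

Zheng free within 08:00–18:00: 08:20–09:50, 17:30–18:00.
Uma free within 08:00–18:00: 08:00–12:30, 12:40–17:50.
Ravi ∩ Zheng: 08:30–09:10, 17:30–18:00.
Ravi ∩ Zheng ∩ Oksana: 08:30–09:10, 17:30–18:00.
Ravi ∩ Zheng ∩ Oksana ∩ Uma: 08:30–09:10, 17:30–17:50.
Windows ≥ 20 min: 08:30–09:10, 17:30–17:50.
Latest start in the last window 17:30–17:50 is 17:50 − 20 min = 17:30.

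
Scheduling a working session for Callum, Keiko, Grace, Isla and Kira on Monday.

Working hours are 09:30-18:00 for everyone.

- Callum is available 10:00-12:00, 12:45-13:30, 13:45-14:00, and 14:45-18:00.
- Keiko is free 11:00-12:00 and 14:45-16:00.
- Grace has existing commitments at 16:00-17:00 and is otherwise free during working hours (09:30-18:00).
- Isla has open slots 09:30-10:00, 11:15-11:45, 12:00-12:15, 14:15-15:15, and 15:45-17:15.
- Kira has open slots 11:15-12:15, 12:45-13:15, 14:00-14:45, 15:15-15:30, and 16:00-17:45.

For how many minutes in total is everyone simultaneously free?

Grace free within 09:30–18:00: 09:30–16:00, 17:00–18:00.
Callum ∩ Keiko: 11:00–12:00, 14:45–16:00.
Callum ∩ Keiko ∩ Grace: 11:00–12:00, 14:45–16:00.
Callum ∩ Keiko ∩ Grace ∩ Isla: 11:15–11:45, 14:45–15:15, 15:45–16:00.
Callum ∩ Keiko ∩ Grace ∩ Isla ∩ Kira: 11:15–11:45.
Total common minutes: 30.

30 minutes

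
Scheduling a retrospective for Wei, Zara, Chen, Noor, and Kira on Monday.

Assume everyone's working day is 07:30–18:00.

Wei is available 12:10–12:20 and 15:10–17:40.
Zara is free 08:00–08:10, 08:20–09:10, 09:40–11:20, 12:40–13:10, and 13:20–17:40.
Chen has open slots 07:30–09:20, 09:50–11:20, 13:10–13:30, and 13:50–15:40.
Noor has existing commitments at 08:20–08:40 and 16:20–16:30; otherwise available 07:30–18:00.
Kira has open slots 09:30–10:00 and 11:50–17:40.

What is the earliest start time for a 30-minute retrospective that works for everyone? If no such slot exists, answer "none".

Noor free within 07:30–18:00: 07:30–08:20, 08:40–16:20, 16:30–18:00.
Wei ∩ Zara: 15:10–17:40.
Wei ∩ Zara ∩ Chen: 15:10–15:40.
Wei ∩ Zara ∩ Chen ∩ Noor: 15:10–15:40.
Wei ∩ Zara ∩ Chen ∩ Noor ∩ Kira: 15:10–15:40.
Windows ≥ 30 min: 15:10–15:40.
Earliest such window starts at 15:10.

15:10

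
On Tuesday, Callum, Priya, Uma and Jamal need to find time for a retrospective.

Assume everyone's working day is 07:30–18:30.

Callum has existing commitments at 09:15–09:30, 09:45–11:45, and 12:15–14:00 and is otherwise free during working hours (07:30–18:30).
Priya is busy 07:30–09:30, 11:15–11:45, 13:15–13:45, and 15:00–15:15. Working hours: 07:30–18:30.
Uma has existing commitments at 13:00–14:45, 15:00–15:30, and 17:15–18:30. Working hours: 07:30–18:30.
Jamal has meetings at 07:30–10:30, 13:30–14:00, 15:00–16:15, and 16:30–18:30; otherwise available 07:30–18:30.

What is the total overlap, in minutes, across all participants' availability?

60 minutes

Callum free within 07:30–18:30: 07:30–09:15, 09:30–09:45, 11:45–12:15, 14:00–18:30.
Priya free within 07:30–18:30: 09:30–11:15, 11:45–13:15, 13:45–15:00, 15:15–18:30.
Uma free within 07:30–18:30: 07:30–13:00, 14:45–15:00, 15:30–17:15.
Jamal free within 07:30–18:30: 10:30–13:30, 14:00–15:00, 16:15–16:30.
Callum ∩ Priya: 09:30–09:45, 11:45–12:15, 14:00–15:00, 15:15–18:30.
Callum ∩ Priya ∩ Uma: 09:30–09:45, 11:45–12:15, 14:45–15:00, 15:30–17:15.
Callum ∩ Priya ∩ Uma ∩ Jamal: 11:45–12:15, 14:45–15:00, 16:15–16:30.
Total common minutes: 30 + 15 + 15 = 60.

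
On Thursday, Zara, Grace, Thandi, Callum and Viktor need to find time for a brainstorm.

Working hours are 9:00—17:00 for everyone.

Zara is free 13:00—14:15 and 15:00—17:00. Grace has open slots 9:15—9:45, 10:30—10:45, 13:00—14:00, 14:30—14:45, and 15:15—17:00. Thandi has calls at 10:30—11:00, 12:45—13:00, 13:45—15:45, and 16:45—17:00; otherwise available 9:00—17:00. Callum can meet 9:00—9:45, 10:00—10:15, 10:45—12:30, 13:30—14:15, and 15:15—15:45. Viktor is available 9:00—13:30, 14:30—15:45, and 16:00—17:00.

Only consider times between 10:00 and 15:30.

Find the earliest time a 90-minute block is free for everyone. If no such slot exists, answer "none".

none

Thandi free within 09:00–17:00: 09:00–10:30, 11:00–12:45, 13:00–13:45, 15:45–16:45.
Zara ∩ Grace: 13:00–14:00, 15:15–17:00.
Zara ∩ Grace ∩ Thandi: 13:00–13:45, 15:45–16:45.
Zara ∩ Grace ∩ Thandi ∩ Callum: 13:30–13:45.
Zara ∩ Grace ∩ Thandi ∩ Callum ∩ Viktor: (none).
Restricted to 10:00–15:30: (none).
Windows ≥ 90 min: (none).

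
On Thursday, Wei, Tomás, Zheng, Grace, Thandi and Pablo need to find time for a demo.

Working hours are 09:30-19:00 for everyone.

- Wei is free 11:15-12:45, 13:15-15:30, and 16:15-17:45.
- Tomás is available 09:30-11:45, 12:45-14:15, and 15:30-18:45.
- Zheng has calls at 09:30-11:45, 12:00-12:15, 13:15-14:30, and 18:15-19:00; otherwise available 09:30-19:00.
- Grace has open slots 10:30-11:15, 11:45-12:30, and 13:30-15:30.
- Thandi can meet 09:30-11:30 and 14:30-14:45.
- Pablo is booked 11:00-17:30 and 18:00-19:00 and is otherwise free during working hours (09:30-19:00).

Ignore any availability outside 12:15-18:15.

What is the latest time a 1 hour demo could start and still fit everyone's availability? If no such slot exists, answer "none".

Zheng free within 09:30–19:00: 11:45–12:00, 12:15–13:15, 14:30–18:15.
Pablo free within 09:30–19:00: 09:30–11:00, 17:30–18:00.
Wei ∩ Tomás: 11:15–11:45, 13:15–14:15, 16:15–17:45.
Wei ∩ Tomás ∩ Zheng: 16:15–17:45.
Wei ∩ Tomás ∩ Zheng ∩ Grace: (none).
Wei ∩ Tomás ∩ Zheng ∩ Grace ∩ Thandi: (none).
Wei ∩ Tomás ∩ Zheng ∩ Grace ∩ Thandi ∩ Pablo: (none).
Restricted to 12:15–18:15: (none).
Windows ≥ 60 min: (none).

none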